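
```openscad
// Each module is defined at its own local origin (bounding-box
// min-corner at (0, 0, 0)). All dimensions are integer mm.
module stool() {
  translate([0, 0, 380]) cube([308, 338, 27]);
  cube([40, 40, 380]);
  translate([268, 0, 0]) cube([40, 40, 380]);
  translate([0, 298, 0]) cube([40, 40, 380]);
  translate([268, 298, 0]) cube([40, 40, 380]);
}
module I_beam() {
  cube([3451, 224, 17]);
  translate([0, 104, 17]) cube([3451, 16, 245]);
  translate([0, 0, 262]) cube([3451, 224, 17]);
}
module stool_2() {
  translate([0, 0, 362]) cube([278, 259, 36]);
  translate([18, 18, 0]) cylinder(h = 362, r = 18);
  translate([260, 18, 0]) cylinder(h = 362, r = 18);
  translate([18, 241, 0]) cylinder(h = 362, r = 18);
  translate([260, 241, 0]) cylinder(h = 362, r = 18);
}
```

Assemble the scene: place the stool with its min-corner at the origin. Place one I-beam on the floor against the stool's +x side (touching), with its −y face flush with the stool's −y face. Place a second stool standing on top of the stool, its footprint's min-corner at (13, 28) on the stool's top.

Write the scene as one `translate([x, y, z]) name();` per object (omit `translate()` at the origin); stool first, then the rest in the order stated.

stool();
translate([308, 0, 0]) I_beam();
translate([13, 28, 407]) stool_2();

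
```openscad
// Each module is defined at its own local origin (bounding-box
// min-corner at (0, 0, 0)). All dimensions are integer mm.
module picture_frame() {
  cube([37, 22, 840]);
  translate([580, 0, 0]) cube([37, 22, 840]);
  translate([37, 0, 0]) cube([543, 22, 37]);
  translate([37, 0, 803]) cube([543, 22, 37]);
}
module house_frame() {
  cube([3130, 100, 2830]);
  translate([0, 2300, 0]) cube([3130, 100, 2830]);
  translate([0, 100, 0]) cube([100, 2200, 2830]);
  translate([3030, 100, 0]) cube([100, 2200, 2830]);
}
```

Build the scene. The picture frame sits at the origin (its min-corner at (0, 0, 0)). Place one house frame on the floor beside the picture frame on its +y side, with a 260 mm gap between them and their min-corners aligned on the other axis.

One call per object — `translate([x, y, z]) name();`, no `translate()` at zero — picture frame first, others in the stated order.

picture_frame();
translate([0, 282, 0]) house_frame();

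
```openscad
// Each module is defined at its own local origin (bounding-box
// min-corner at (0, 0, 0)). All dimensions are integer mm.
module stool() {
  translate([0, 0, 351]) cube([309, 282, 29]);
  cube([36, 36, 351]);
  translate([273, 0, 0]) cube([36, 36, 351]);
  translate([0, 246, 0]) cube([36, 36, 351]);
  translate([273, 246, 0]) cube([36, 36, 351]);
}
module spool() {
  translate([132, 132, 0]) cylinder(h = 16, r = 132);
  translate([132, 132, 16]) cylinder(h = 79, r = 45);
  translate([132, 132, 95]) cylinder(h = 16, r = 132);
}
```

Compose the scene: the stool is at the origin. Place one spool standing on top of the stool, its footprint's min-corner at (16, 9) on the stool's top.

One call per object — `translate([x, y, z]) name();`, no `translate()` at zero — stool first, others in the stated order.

stool();
translate([16, 9, 380]) spool();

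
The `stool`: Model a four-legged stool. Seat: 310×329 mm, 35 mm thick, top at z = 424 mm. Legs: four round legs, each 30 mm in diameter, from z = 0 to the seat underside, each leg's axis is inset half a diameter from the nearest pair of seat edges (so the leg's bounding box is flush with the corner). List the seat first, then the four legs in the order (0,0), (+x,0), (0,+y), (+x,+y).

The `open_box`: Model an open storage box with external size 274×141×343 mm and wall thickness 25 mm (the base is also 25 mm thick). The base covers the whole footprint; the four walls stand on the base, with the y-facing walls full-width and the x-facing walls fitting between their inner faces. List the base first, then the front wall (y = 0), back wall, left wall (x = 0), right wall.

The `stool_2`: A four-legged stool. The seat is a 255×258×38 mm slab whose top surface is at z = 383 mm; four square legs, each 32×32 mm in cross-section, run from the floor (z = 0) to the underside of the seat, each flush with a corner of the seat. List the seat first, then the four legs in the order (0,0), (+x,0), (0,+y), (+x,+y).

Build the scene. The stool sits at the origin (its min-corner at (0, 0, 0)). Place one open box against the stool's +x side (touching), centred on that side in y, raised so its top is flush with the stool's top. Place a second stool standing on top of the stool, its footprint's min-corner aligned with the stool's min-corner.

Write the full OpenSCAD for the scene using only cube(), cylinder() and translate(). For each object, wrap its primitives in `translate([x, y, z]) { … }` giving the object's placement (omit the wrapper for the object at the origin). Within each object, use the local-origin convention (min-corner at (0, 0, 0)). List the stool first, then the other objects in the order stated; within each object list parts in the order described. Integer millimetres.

translate([0, 0, 389]) cube([310, 329, 35]);
translate([15, 15, 0]) cylinder(h = 389, r = 15);
translate([295, 15, 0]) cylinder(h = 389, r = 15);
translate([15, 314, 0]) cylinder(h = 389, r = 15);
translate([295, 314, 0]) cylinder(h = 389, r = 15);
translate([310, 94, 81]) {
  cube([274, 141, 25]);
  translate([0, 0, 25]) cube([274, 25, 318]);
  translate([0, 116, 25]) cube([274, 25, 318]);
  translate([0, 25, 25]) cube([25, 91, 318]);
  translate([249, 25, 25]) cube([25, 91, 318]);
}
translate([0, 0, 424]) {
  translate([0, 0, 345]) cube([255, 258, 38]);
  cube([32, 32, 345]);
  translate([223, 0, 0]) cube([32, 32, 345]);
  translate([0, 226, 0]) cube([32, 32, 345]);
  translate([223, 226, 0]) cube([32, 32, 345]);
}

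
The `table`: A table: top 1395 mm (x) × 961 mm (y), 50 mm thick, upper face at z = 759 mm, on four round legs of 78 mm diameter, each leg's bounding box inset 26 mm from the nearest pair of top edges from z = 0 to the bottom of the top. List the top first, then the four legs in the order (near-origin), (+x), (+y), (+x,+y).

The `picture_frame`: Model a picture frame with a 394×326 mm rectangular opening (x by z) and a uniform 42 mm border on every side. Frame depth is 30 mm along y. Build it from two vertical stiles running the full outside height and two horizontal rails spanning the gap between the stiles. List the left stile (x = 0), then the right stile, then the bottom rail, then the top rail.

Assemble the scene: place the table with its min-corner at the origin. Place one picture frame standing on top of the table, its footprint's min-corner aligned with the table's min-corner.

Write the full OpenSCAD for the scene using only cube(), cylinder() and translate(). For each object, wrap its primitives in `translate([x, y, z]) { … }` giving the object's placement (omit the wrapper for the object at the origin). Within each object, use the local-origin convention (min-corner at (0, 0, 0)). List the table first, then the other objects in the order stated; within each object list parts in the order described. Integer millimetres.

translate([0, 0, 709]) cube([1395, 961, 50]);
translate([65, 65, 0]) cylinder(h = 709, r = 39);
translate([1330, 65, 0]) cylinder(h = 709, r = 39);
translate([65, 896, 0]) cylinder(h = 709, r = 39);
translate([1330, 896, 0]) cylinder(h = 709, r = 39);
translate([0, 0, 759]) {
  cube([42, 30, 410]);
  translate([436, 0, 0]) cube([42, 30, 410]);
  translate([42, 0, 0]) cube([394, 30, 42]);
  translate([42, 0, 368]) cube([394, 30, 42]);
}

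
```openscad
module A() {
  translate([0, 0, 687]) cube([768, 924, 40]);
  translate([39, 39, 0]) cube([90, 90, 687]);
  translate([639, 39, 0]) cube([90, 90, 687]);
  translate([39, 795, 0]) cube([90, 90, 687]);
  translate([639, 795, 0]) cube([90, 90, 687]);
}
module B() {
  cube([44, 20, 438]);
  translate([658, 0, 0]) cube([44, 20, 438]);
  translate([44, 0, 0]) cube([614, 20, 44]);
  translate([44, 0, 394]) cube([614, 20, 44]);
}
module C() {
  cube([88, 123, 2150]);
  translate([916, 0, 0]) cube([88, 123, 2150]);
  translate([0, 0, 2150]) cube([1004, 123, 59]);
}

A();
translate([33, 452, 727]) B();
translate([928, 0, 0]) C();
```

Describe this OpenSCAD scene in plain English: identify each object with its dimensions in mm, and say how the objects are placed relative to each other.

A is a table with a 768×924 mm rectangular top, 40 mm thick, top surface at z = 727 mm, supported by four 90×90 mm square legs, each inset 39 mm from the nearest pair of top edges, running from the floor.

B is a rectangular picture frame lying in the x–z plane (depth along y). The opening is 614 mm wide (x) by 350 mm tall (z), surrounded by a border 44 mm wide on all four sides. The frame is 20 mm deep and is made of two full-height vertical stiles with two horizontal rails fitted between them.

C is a door frame. The clear opening is 828 mm wide and 2150 mm high. Two 88 mm wide jambs, 123 mm deep, stand either side of the opening from the floor to the top of the opening. A 59 mm thick head sits across the top of both jambs, spanning the full outside width of the frame.

The picture frame is on top of the table, centred. The door frame is on the floor beside the table on its +x side.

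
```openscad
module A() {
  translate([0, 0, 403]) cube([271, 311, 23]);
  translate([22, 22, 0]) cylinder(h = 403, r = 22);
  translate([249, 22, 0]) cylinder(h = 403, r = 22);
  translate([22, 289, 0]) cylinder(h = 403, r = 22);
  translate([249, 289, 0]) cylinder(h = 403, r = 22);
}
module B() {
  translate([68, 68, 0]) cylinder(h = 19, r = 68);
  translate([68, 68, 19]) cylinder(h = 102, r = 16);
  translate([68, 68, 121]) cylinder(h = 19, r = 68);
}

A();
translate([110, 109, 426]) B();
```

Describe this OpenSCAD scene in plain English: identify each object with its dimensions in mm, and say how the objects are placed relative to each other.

A is a four-legged stool. The seat is 271×311 mm, 23 mm thick, top at z = 426 mm. It stands on four round legs, each 44 mm in diameter, from z = 0 to the seat underside, each leg's axis is inset half a diameter from the nearest pair of seat edges (so the leg's bounding box is flush with the corner).

B is a spool: two coaxial disc flanges of radius 68 mm and thickness 19 mm, joined by a core cylinder of radius 16 mm and height 102 mm. The lower flange rests on z = 0 and the three cylinders share a vertical axis.

The spool is on top of the stool.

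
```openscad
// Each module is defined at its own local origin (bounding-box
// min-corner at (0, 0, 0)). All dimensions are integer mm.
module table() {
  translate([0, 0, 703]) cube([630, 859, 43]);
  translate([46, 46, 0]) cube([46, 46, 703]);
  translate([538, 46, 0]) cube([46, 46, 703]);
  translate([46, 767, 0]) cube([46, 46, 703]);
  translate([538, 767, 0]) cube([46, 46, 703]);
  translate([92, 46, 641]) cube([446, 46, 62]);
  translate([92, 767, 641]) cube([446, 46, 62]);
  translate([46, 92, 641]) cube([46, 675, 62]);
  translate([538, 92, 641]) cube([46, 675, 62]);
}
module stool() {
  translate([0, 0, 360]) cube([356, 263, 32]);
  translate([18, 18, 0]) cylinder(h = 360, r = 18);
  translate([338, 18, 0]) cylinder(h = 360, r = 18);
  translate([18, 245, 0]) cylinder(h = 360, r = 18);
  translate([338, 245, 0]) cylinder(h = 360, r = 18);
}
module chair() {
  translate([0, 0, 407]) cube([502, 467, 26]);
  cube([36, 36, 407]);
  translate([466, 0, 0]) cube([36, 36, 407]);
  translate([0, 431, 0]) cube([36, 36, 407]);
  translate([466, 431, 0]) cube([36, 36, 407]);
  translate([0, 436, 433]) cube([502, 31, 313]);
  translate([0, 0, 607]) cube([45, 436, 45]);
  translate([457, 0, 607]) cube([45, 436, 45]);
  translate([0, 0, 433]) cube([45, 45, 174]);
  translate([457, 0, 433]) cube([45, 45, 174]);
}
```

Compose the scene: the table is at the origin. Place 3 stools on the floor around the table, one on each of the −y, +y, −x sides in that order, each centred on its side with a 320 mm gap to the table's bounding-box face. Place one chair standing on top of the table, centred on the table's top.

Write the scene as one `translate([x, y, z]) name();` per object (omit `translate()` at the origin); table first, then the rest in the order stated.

table();
translate([137, -583, 0]) stool();
translate([137, 1179, 0]) stool();
translate([-676, 298, 0]) stool();
translate([64, 196, 746]) chair();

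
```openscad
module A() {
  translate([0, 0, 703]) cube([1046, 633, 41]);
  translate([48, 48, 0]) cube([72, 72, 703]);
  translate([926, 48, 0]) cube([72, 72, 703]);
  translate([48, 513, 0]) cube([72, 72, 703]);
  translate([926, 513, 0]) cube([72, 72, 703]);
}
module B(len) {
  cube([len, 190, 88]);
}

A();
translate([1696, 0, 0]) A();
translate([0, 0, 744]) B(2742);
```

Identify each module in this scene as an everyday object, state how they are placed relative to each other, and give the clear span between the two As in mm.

Second table starts at x = 1696; first ends at x = 1046; clear span = 1696 − 1046 = 650 mm.

A is a table. B is a beam. A beam spans the tops of two tables. The clear span between the two tables is 650 mm.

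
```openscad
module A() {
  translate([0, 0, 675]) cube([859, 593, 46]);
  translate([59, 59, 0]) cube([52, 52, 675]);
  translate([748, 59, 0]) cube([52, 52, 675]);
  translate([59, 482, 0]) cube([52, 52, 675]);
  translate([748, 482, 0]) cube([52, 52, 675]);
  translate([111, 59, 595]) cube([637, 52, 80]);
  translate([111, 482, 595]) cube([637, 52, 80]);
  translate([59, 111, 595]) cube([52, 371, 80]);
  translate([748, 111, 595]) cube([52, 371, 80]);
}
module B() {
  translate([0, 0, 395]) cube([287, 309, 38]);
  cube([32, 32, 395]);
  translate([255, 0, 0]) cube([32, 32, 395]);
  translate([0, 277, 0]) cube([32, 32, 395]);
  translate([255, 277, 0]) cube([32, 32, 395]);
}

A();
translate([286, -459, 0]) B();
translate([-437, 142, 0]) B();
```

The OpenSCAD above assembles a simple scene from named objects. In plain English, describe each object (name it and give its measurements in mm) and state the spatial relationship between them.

A is a rectangular dining table. The top is 859×593×46 mm with its upper surface at z = 721 mm. It stands on four 52×52 mm square legs, each inset 59 mm from the nearest pair of top edges, running from the floor to the underside of the top. Four apron rails, 52 mm thick and 80 mm tall, run between adjacent legs with their top edges flush with the underside of the top and their outer faces flush with the legs' outer faces.

B is a four-legged stool. The seat is a 287×309×38 mm slab whose top surface is at z = 433 mm; four square legs, each 32×32 mm in cross-section, run from the floor (z = 0) to the underside of the seat, each flush with a corner of the seat.

Two stools sit around the table at the −y, −x sides.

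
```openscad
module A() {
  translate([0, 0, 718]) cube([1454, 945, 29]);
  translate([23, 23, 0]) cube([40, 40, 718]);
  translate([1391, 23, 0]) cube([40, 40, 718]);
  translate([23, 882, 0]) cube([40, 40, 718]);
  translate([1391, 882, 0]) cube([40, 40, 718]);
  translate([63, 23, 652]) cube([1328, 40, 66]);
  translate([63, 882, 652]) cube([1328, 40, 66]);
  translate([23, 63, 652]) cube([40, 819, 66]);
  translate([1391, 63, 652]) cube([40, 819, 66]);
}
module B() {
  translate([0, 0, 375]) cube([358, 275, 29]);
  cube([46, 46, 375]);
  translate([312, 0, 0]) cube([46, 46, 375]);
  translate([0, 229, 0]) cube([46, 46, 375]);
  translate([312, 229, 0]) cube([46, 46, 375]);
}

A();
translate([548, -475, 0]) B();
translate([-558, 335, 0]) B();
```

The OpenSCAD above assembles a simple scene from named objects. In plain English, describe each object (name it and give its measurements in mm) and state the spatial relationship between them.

A is a table: top 1454 mm (x) × 945 mm (y), 29 mm thick, upper face at z = 747 mm, on four 40×40 mm square legs, each inset 23 mm from the nearest pair of top edges, running from z = 0 to the bottom of the top. Four apron rails, 40 mm thick and 66 mm tall, run between adjacent legs with their top edges flush with the underside of the top and their outer faces flush with the legs' outer faces.

B is a four-legged stool. The seat is 358×275 mm, 29 mm thick, top at z = 404 mm. It stands on four square legs, each 46×46 mm in cross-section, from z = 0 to the seat underside, each flush with a corner of the seat.

Two stools sit around the table at the −y, −x sides.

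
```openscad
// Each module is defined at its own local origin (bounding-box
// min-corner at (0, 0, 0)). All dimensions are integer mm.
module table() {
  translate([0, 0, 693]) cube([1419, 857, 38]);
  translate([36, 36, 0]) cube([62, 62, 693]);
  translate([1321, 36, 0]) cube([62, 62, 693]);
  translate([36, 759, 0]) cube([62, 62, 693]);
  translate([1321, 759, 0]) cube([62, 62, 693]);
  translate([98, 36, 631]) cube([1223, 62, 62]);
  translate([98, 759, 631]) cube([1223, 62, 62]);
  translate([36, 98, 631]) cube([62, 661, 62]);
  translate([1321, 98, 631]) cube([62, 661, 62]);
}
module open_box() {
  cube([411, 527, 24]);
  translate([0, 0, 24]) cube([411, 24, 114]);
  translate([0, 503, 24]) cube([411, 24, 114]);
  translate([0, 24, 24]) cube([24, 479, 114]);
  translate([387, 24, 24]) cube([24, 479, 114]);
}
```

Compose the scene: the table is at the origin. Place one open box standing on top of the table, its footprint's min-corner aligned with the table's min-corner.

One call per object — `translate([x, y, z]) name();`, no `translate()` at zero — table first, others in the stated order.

table();
translate([0, 0, 731]) open_box();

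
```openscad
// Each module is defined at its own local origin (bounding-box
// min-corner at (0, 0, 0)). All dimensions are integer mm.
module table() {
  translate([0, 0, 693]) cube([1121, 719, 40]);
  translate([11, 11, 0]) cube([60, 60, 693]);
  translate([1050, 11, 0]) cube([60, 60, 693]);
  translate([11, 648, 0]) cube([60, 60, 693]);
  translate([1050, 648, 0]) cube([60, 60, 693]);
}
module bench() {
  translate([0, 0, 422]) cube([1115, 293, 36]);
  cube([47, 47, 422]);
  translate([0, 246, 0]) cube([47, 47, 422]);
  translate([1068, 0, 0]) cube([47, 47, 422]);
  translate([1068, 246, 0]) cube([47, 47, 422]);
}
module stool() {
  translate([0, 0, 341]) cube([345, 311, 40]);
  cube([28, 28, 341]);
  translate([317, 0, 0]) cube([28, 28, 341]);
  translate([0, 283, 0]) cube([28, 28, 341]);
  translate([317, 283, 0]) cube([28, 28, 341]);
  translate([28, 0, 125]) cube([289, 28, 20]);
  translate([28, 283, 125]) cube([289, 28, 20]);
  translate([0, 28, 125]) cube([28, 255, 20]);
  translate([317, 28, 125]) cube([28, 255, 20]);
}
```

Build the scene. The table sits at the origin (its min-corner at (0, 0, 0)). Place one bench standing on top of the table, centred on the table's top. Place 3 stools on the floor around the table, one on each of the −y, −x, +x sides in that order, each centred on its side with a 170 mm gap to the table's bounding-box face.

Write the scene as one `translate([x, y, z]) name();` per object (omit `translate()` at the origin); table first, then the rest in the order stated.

table();
translate([3, 213, 733]) bench();
translate([388, -481, 0]) stool();
translate([-515, 204, 0]) stool();
translate([1291, 204, 0]) stool();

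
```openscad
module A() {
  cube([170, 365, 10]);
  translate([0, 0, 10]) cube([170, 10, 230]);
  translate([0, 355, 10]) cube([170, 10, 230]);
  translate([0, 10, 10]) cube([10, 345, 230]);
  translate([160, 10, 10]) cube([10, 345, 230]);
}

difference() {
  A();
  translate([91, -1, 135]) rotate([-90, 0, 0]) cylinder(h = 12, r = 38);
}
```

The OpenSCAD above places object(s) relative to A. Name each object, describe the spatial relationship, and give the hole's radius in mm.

The subtracted cylinder has r = 38 mm.

A is an open box. The open box has a circular hole through its front wall. The hole's radius is 38 mm.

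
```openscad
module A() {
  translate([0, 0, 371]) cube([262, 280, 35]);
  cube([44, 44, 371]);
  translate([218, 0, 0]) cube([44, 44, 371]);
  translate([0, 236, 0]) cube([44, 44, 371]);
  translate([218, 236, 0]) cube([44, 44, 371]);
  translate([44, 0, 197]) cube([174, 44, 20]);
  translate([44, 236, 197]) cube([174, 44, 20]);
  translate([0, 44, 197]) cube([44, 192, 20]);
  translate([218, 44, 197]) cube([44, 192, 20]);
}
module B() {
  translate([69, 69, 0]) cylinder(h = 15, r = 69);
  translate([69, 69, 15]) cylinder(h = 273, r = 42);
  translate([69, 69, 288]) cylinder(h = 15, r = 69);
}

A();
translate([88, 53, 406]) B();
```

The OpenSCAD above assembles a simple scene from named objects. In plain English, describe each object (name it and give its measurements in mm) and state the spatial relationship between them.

A is a four-legged stool. The seat is 262×280 mm, 35 mm thick, top at z = 406 mm. It stands on four square legs, each 44×44 mm in cross-section, from z = 0 to the seat underside, each flush with a corner of the seat. Four stretchers, 44 mm wide and 20 mm tall, connect adjacent legs with their undersides at z = 197 mm, each running between the inner faces of the legs it joins and aligned with the legs' outer faces on the other axis.

B is a spool: two coaxial disc flanges of radius 69 mm and thickness 15 mm, joined by a core cylinder of radius 42 mm and height 273 mm. The lower flange rests on z = 0 and the three cylinders share a vertical axis.

The spool is on top of the stool.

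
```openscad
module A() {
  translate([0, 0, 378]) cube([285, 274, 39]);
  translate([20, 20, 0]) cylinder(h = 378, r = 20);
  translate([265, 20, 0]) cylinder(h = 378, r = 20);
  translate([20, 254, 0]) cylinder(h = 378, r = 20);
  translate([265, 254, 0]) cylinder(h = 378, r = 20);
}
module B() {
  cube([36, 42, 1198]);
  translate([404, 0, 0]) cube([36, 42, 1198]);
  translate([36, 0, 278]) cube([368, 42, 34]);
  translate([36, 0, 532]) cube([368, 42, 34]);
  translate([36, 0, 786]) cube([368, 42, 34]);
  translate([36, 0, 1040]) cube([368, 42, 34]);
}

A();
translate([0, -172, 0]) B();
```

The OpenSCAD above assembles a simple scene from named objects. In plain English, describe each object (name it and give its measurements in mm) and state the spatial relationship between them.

A is a four-legged stool. The seat is a 285×274×39 mm slab whose top surface is at z = 417 mm; four round legs, each 40 mm in diameter, run from the floor (z = 0) to the underside of the seat, each leg's axis is inset half a diameter from the nearest pair of seat edges (so the leg's bounding box is flush with the corner).

B is a straight ladder. Two 36×42 mm vertical rails, 1198 mm tall, stand 440 mm apart (outside-to-outside) with their front faces coplanar on the −y side. 4 rungs, each 42 mm deep and 34 mm tall, span between the inner faces of the rails, front faces flush with the rails. The lowest rung's underside is at z = 278 mm and rungs are spaced 254 mm apart (underside to underside).

The ladder is on the floor beside the stool on its −y side.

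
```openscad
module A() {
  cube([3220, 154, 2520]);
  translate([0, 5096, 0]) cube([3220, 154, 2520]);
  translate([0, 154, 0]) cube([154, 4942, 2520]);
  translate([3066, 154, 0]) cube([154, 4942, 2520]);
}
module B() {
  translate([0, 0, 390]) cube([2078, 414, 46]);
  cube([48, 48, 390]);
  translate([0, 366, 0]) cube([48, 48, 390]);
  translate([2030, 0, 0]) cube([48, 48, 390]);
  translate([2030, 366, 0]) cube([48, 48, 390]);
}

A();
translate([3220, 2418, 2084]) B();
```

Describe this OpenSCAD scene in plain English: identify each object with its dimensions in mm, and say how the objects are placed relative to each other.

A is a box-shaped house frame (walls only): outside footprint 3220×5250 mm, wall height 2520 mm, wall thickness 154 mm. The two y-facing walls run the full x-width; the two x-facing walls fit between the inner faces of the y-facing walls.

B is a bench: a 2078×414 mm seat slab, 46 mm thick, top at z = 436 mm, on four 48×48 mm square legs flush with the seat corners and standing on z = 0.

The bench is beside the house frame with their tops flush at z = 2520.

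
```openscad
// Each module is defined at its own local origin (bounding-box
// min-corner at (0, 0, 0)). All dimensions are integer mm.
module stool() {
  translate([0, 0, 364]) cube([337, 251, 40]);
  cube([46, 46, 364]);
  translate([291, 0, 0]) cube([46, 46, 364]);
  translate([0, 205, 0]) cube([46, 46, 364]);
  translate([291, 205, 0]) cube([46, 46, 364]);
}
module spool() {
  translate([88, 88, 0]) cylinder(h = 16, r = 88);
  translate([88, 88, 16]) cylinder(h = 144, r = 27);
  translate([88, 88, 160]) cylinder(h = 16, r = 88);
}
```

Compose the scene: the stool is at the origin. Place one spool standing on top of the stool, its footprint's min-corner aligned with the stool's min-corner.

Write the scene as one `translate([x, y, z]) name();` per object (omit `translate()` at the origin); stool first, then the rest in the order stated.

stool();
translate([0, 0, 404]) spool();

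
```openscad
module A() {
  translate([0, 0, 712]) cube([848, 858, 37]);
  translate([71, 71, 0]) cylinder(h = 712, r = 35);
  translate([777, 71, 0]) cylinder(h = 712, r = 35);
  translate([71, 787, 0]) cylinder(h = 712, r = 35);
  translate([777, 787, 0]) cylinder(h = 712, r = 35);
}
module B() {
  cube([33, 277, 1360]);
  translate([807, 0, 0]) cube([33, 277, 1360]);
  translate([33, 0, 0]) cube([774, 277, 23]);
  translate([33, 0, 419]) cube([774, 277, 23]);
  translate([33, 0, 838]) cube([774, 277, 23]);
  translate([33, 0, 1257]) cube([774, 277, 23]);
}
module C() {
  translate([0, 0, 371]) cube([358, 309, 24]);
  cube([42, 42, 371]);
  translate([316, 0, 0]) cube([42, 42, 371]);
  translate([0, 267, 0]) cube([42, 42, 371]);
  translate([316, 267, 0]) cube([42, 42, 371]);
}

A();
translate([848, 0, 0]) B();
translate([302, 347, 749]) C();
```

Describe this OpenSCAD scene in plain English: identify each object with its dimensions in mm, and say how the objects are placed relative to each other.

A is a rectangular dining table. The top is 848×858×37 mm with its upper surface at z = 749 mm. It stands on four round legs of 70 mm diameter, each leg's bounding box inset 36 mm from the nearest pair of top edges, running from the floor to the underside of the top.

B is an open bookshelf. Two side panels, each 33 mm thick, 277 mm deep and 1360 mm tall, stand 840 mm apart (outside-to-outside). Between them sit 4 shelves, each 23 mm thick and 277 mm deep, spanning the full gap between the sides. The bottom shelf rests on the floor (its underside at z = 0) and the clear gap between one shelf's top and the next shelf's underside is 396 mm.

C is a four-legged stool. The seat is 358×309 mm, 24 mm thick, top at z = 395 mm. It stands on four square legs, each 42×42 mm in cross-section, from z = 0 to the seat underside, each flush with a corner of the seat.

The bookshelf is against the table's +x side, with their −y faces flush. The stool is on top of the table.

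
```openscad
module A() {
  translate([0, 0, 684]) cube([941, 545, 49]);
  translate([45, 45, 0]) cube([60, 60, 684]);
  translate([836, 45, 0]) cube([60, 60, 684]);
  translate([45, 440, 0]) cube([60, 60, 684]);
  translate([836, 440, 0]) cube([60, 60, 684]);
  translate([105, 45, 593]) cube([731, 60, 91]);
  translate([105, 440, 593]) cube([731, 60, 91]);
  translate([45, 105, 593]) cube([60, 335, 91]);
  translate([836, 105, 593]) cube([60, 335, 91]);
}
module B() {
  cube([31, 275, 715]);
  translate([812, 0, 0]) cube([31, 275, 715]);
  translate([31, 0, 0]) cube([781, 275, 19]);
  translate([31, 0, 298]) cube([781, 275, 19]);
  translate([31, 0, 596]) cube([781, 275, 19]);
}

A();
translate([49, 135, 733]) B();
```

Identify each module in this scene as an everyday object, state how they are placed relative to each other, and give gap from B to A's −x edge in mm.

The bookshelf's min-x is at 49; the table's min-x is 0; gap = 49 mm.

A is a table. B is a bookshelf. The bookshelf is on top of the table, centred. The gap from the bookshelf to the table's −x edge is 49 mm.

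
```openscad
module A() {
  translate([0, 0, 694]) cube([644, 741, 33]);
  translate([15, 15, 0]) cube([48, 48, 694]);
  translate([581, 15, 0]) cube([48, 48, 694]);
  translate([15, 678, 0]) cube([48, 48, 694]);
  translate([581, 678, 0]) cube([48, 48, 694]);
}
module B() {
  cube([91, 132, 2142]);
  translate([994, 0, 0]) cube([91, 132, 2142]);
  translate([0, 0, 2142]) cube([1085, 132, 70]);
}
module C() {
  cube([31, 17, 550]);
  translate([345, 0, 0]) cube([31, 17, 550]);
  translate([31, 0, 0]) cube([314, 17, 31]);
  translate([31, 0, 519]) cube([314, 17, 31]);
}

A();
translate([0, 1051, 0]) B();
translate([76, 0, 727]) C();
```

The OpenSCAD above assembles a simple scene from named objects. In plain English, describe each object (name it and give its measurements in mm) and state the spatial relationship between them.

A is a table with a 644×741 mm rectangular top, 33 mm thick, top surface at z = 727 mm, supported by four 48×48 mm square legs, each inset 15 mm from the nearest pair of top edges, running from the floor.

B is a door frame. The clear opening is 903 mm wide and 2142 mm high. Two 91 mm wide jambs, 132 mm deep, stand either side of the opening from the floor to the top of the opening. A 70 mm thick head sits across the top of both jambs, spanning the full outside width of the frame.

C is a picture frame with a 314×488 mm rectangular opening (x by z) and a uniform 31 mm border on every side. Frame depth is 17 mm along y. It is built from two vertical stiles running the full outside height and two horizontal rails spanning the gap between the stiles.

The door frame is on the floor beside the table on its +y side. The picture frame is on top of the table.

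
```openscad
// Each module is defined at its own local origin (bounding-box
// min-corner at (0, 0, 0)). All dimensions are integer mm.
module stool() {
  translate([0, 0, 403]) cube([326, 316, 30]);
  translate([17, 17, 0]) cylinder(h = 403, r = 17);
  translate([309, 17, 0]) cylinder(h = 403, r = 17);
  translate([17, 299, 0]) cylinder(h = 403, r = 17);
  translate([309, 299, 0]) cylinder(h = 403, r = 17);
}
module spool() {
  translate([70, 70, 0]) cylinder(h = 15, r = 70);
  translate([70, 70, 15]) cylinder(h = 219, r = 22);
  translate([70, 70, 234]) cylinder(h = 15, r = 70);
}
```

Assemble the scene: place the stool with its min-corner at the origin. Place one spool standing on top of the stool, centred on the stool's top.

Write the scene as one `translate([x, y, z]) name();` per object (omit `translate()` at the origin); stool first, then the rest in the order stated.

stool();
translate([93, 88, 433]) spool();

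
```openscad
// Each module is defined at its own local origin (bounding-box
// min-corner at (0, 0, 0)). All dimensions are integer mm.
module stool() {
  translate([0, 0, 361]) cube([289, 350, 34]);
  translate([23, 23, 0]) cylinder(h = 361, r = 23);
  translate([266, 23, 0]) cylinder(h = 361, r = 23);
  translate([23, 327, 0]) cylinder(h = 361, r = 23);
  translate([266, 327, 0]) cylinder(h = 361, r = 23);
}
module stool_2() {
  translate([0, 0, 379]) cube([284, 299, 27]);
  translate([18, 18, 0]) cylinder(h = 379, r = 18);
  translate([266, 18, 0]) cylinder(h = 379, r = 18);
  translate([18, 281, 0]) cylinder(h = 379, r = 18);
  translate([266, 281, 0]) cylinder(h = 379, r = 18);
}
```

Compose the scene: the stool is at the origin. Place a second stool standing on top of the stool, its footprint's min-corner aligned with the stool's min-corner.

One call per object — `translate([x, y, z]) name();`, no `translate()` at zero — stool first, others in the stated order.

stool();
translate([0, 0, 395]) stool_2();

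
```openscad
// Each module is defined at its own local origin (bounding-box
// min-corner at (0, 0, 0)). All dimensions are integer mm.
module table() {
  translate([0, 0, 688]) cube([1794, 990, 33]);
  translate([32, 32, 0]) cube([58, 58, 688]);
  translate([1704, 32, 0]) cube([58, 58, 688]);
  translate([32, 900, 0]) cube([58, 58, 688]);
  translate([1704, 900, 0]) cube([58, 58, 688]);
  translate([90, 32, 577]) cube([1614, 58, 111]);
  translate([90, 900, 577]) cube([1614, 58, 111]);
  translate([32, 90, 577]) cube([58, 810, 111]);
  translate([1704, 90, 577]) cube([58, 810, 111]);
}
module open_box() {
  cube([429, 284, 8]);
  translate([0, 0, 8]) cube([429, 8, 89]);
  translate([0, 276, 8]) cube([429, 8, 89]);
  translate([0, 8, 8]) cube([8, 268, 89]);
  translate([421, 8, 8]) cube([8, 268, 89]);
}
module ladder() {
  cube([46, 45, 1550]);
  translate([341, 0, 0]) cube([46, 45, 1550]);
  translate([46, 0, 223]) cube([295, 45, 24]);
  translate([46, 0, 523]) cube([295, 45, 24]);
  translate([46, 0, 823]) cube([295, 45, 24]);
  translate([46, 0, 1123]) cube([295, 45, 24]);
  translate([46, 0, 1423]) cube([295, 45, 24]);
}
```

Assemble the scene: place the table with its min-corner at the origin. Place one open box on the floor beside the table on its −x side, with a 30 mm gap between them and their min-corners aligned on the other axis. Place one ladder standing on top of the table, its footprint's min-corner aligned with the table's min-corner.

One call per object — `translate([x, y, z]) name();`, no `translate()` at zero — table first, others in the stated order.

table();
translate([-459, 0, 0]) open_box();
translate([0, 0, 721]) ladder();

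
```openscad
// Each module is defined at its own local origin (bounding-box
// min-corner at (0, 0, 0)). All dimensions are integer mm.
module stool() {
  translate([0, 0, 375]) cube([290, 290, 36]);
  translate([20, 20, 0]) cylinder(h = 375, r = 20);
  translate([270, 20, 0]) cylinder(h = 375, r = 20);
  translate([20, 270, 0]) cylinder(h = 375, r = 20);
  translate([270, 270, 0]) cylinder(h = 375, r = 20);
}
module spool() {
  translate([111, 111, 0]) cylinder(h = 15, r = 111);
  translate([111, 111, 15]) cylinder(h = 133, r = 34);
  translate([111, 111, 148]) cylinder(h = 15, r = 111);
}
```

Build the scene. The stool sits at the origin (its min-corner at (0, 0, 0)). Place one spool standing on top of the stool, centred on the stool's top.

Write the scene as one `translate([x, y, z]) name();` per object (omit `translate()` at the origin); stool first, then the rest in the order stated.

stool();
translate([34, 34, 411]) spool();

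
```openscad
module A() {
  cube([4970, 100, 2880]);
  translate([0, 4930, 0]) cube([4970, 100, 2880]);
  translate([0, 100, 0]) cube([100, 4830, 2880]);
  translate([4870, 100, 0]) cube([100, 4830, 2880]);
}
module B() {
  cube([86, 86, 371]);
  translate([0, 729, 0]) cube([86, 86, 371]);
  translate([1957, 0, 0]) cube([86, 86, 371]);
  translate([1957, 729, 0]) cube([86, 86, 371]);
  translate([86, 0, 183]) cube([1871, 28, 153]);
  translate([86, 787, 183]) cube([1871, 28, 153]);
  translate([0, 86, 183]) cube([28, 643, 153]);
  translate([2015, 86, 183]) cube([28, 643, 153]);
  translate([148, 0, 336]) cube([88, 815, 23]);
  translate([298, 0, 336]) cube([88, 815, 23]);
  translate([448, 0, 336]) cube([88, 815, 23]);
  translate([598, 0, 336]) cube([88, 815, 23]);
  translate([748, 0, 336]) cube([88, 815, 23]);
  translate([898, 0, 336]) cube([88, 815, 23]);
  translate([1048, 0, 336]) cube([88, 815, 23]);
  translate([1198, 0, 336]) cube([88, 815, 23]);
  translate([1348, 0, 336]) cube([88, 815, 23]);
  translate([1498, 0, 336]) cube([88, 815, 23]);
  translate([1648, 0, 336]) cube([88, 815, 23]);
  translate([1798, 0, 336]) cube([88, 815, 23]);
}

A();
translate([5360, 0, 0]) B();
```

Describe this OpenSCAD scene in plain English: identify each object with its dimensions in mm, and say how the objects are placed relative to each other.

A is a box-shaped house frame (walls only): outside footprint 4970×5030 mm, wall height 2880 mm, wall thickness 100 mm. The two y-facing walls run the full x-width; the two x-facing walls fit between the inner faces of the y-facing walls.

B is a bed frame 2043 mm long (x) by 815 mm wide (y). Four 86×86 mm corner posts, 371 mm tall, at the corners of the footprint. Four rails of 28 mm thickness and 153 mm height run between adjacent posts with their undersides at z = 183 mm, their outer faces flush with the outside of the frame (the two x-running rails run between the posts' inner faces; the two y-running rails run between the posts' inner faces). 12 slats, each 88 mm wide (x) and 23 mm thick, lie across the top of the two x-running rails, running the full 815 mm width of the frame in y; the slats are evenly spaced along x between the inner faces of the end posts with equal gaps (rounded down to the nearest mm) at the −x end and between each pair — any rounding remainder accumulates at the +x end.

The bed frame is on the floor beside the house frame on its +x side.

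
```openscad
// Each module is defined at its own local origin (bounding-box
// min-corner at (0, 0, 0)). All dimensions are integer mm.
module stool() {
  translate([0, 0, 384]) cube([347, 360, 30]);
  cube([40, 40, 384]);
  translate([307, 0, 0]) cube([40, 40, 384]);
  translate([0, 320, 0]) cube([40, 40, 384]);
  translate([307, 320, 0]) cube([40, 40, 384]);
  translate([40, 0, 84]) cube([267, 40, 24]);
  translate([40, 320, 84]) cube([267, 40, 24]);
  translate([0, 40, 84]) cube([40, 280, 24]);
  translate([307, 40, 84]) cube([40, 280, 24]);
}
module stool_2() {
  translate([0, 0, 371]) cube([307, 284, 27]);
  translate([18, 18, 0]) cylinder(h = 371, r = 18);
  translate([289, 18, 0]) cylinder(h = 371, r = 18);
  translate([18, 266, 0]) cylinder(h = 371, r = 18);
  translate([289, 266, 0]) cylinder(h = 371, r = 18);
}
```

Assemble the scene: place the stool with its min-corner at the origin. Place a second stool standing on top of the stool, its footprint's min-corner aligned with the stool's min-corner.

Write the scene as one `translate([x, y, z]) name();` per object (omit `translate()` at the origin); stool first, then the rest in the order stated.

stool();
translate([0, 0, 414]) stool_2();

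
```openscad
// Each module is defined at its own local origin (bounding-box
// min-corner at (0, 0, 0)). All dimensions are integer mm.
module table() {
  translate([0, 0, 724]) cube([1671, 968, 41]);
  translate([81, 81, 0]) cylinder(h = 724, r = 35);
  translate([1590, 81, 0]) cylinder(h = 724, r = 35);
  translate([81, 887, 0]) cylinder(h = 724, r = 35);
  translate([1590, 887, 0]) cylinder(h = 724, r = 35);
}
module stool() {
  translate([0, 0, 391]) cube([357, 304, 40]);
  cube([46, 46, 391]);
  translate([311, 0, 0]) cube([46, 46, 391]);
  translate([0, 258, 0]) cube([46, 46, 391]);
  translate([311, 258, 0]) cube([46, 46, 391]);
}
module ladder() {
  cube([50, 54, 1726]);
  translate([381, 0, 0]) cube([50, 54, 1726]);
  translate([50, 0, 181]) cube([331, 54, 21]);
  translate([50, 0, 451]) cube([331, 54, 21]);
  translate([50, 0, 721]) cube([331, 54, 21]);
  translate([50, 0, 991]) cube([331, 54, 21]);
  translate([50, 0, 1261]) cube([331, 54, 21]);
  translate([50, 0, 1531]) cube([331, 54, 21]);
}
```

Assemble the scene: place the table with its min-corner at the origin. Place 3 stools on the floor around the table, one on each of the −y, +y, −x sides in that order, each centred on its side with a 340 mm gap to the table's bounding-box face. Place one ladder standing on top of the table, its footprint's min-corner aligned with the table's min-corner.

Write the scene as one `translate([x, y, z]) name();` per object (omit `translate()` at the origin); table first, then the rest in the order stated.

table();
translate([657, -644, 0]) stool();
translate([657, 1308, 0]) stool();
translate([-697, 332, 0]) stool();
translate([0, 0, 765]) ladder();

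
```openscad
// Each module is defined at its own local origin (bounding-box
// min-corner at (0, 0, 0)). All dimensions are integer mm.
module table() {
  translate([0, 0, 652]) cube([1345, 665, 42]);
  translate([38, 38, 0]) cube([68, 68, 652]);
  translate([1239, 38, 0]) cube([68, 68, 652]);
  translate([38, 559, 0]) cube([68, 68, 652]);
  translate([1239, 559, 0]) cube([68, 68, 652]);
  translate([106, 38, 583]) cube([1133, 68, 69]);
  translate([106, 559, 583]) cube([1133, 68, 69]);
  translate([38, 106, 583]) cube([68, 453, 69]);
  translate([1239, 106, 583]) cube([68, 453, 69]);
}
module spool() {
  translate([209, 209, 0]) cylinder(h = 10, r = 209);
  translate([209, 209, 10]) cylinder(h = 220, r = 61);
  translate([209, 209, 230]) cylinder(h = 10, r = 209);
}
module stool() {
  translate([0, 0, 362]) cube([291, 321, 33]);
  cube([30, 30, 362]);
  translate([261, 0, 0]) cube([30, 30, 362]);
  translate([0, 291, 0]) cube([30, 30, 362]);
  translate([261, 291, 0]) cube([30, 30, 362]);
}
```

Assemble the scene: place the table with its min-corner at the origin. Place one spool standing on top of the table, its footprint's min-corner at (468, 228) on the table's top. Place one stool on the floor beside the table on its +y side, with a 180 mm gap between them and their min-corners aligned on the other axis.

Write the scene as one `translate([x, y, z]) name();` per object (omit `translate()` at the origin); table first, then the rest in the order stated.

table();
translate([468, 228, 694]) spool();
translate([0, 845, 0]) stool();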